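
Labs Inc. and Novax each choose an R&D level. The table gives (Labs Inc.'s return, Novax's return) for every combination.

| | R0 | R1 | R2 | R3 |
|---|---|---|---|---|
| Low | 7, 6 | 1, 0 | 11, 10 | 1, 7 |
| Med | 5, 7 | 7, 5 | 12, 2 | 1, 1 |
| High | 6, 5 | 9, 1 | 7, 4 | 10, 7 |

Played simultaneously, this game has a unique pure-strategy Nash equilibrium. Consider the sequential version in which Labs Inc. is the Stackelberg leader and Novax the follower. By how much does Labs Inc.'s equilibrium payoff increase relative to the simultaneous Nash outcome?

1

Novax best-responds to each possible Labs Inc. move:
- Low: Novax compares 6, 0, 10, 7 and picks R2; Labs Inc. would get 11.
- Med: Novax compares 7, 5, 2, 1 and picks R0; Labs Inc. would get 5.
- High: Novax compares 5, 1, 4, 7 and picks R3; Labs Inc. would get 10.
Maximizing over 11, 5, 10, Labs Inc. chooses Low. Subgame-perfect outcome: (Low, R2) with payoffs (11, 10).
Now find the simultaneous Nash equilibrium.
Labs Inc.'s best replies: R0→Low; R1→High; R2→Med; R3→High.
Novax's best replies: Low→R2; Med→R0; High→R3.
The unique mutual best reply is (High, R3), giving (10, 7).
Labs Inc.'s commitment gain: 11 − 10 = 1.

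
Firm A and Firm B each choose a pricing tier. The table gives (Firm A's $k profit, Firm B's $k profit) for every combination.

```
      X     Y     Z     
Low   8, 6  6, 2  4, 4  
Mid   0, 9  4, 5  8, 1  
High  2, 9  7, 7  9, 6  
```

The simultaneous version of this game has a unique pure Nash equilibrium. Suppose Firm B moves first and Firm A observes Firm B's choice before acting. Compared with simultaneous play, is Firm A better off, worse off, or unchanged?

Backward induction with Firm B moving first.
- X: BR = Low, leader payoff 6.
- Y: BR = High, leader payoff 7.
- Z: BR = High, leader payoff 6.
Firm B's induced payoffs are 6, 7, 6, so Firm B commits to Y. Subgame-perfect outcome: (High, Y) with payoffs (7, 7).
For the simultaneous game, intersect best replies.
Firm A's best replies: X→Low; Y→High; Z→High.
Firm B's best replies: Low→X; Mid→X; High→X.
Only (Low, X) has each player best-responding; Nash payoffs (8, 6).
Firm A earns 7 sequentially versus 8 at the Nash outcome: worse off.

worse off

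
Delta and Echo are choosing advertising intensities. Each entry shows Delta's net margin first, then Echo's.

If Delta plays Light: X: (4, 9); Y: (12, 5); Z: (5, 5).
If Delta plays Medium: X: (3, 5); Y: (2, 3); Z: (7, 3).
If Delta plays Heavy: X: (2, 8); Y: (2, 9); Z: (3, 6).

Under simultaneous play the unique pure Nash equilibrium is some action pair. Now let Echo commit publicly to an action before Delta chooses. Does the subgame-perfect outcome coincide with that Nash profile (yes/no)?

yes

Solve by backward induction (Echo leads).
- X: Delta compares 4, 3, 2 and picks Light; Echo would get 9.
- Y: Delta compares 12, 2, 2 and picks Light; Echo would get 5.
- Z: Delta compares 5, 7, 3 and picks Medium; Echo would get 3.
Echo's induced payoffs are 9, 5, 3, so Echo commits to X. Subgame-perfect outcome: (Light, X) with payoffs (4, 9).
Under simultaneous play:
Delta's best replies: X→Light; Y→Light; Z→Medium.
Echo's best replies: Light→X; Medium→X; Heavy→Y.
Only (Light, X) has each player best-responding; Nash payoffs (4, 9).
Sequential outcome (Light, X) coincides with the Nash profile (Light, X).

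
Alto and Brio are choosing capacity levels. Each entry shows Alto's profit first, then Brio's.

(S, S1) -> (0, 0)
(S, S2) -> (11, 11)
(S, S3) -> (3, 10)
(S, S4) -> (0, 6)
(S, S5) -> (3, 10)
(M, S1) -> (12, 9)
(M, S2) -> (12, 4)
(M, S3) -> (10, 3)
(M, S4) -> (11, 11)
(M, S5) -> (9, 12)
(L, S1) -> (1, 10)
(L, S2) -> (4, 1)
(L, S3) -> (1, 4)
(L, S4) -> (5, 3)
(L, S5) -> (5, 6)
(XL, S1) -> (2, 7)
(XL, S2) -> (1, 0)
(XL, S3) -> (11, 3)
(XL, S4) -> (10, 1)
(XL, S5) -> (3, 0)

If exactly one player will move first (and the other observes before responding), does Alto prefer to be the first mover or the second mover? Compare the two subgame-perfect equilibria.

If Alto leads: Brio's best replies are S→S2, M→S5, L→S1, XL→S1; Alto's induced payoffs 11, 9, 1, 2; outcome (S, S2), payoffs (11, 11).
If Brio leads: Alto's best replies are S1→M, S2→M, S3→XL, S4→M, S5→M; Brio's induced payoffs 9, 4, 3, 11, 12; outcome (M, S5), payoffs (9, 12).
Alto gets 11 moving first and 9 moving second, so Alto prefers to move first.

first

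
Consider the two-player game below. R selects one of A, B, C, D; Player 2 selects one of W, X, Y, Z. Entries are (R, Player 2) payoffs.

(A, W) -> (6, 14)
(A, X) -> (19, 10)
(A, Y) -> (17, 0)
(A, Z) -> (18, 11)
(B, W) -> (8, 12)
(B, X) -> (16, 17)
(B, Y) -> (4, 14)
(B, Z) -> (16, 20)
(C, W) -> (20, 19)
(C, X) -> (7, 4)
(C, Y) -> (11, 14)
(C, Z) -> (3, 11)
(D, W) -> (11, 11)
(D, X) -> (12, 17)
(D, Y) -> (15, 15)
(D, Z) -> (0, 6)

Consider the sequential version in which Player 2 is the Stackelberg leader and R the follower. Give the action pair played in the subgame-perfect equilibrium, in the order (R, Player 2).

(C, W)

Backward induction with Player 2 moving first.
- W: BR = C, leader payoff 19.
- X: BR = A, leader payoff 10.
- Y: BR = A, leader payoff 0.
- Z: BR = A, leader payoff 11.
Among 19, 10, 0, 11, the best is 19 at W. Subgame-perfect outcome: (C, W) with payoffs (20, 19).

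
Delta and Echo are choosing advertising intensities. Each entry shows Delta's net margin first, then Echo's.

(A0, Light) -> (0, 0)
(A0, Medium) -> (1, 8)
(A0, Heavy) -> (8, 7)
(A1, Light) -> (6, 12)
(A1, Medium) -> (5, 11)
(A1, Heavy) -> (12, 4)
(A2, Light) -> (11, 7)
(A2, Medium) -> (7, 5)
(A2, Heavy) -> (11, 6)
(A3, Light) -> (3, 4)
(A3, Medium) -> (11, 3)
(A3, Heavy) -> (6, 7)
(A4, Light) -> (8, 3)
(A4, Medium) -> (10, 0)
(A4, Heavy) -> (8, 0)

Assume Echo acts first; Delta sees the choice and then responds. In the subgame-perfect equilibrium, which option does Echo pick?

Work backward from Delta's decision.
- Light → Delta plays A2 (best of 0, 6, 11, 3, 8); Echo gets 7.
- Medium → Delta plays A3 (best of 1, 5, 7, 11, 10); Echo gets 3.
- Heavy → Delta plays A1 (best of 8, 12, 11, 6, 8); Echo gets 4.
Echo's induced payoffs are 7, 3, 4, so Echo commits to Light. Subgame-perfect outcome: (A2, Light) with payoffs (11, 7).

Light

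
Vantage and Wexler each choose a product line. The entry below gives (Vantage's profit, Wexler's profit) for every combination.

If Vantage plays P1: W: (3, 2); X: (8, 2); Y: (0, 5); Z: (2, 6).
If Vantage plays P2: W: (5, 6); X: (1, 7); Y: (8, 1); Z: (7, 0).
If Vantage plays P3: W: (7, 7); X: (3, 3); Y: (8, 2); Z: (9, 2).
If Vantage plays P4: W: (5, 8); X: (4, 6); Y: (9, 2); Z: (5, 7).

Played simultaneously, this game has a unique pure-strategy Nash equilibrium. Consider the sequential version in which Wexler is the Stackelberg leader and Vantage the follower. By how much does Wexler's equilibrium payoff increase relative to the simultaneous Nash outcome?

Backward induction with Wexler moving first.
- W: Vantage compares 3, 5, 7, 5 and picks P3; Wexler would get 7.
- X: Vantage compares 8, 1, 3, 4 and picks P1; Wexler would get 2.
- Y: Vantage compares 0, 8, 8, 9 and picks P4; Wexler would get 2.
- Z: Vantage compares 2, 7, 9, 5 and picks P3; Wexler would get 2.
Wexler's induced payoffs are 7, 2, 2, 2, so Wexler commits to W. Subgame-perfect outcome: (P3, W) with payoffs (7, 7).
For the simultaneous game, intersect best replies.
Vantage's best replies: W→P3; X→P1; Y→P4; Z→P3.
Wexler's best replies: P1→Z; P2→X; P3→W; P4→W.
The unique mutual best reply is (P3, W), giving (7, 7).
Wexler's commitment gain: 7 − 7 = 0.

0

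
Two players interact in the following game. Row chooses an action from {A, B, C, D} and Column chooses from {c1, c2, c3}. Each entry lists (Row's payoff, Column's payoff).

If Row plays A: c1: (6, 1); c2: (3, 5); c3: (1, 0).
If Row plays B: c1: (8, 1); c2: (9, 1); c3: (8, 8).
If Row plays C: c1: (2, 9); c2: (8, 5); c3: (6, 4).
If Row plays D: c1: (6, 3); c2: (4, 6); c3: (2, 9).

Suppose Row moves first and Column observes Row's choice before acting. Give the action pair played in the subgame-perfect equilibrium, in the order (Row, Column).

Work backward from Column's decision.
- A: Column compares 1, 5, 0 and picks c2; Row would get 3.
- B: Column compares 1, 1, 8 and picks c3; Row would get 8.
- C: Column compares 9, 5, 4 and picks c1; Row would get 2.
- D: Column compares 3, 6, 9 and picks c3; Row would get 2.
Maximizing over 3, 8, 2, 2, Row chooses B. Subgame-perfect outcome: (B, c3) with payoffs (8, 8).

(B, c3)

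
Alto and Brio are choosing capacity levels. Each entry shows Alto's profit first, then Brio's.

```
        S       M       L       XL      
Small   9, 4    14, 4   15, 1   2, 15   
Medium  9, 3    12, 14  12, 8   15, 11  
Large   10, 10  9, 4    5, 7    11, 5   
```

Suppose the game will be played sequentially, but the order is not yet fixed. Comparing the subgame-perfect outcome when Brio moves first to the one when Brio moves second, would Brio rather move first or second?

second

If Alto leads: Brio's best replies are Small→XL, Medium→M, Large→S; Alto's induced payoffs 2, 12, 10; outcome (Medium, M), payoffs (12, 14).
If Brio leads: Alto's best replies are S→Large, M→Small, L→Small, XL→Medium; Brio's induced payoffs 10, 4, 1, 11; outcome (Medium, XL), payoffs (15, 11).
Brio gets 11 moving first and 14 moving second, so Brio prefers to move second.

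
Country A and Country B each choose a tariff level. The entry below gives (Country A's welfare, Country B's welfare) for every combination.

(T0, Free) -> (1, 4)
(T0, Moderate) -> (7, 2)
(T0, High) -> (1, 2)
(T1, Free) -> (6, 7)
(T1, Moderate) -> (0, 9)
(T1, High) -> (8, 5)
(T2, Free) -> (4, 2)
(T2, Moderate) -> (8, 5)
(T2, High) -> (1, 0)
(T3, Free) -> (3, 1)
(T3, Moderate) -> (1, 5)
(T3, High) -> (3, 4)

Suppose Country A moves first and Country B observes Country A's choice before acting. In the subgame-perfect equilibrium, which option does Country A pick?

T2

Solve by backward induction (Country A leads).
- T0: Country B compares 4, 2, 2 and picks Free; Country A would get 1.
- T1: Country B compares 7, 9, 5 and picks Moderate; Country A would get 0.
- T2: Country B compares 2, 5, 0 and picks Moderate; Country A would get 8.
- T3: Country B compares 1, 5, 4 and picks Moderate; Country A would get 1.
Maximizing over 1, 0, 8, 1, Country A chooses T2. Subgame-perfect outcome: (T2, Moderate) with payoffs (8, 5).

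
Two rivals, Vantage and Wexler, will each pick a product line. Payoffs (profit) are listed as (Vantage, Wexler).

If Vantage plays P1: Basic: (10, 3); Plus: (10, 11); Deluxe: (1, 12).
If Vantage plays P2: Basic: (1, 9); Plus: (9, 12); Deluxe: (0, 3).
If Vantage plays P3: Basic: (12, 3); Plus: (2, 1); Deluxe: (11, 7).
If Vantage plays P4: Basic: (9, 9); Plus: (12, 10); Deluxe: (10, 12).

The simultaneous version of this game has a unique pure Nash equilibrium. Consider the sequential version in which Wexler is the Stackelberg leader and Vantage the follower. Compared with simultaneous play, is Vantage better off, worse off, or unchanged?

better off

Vantage best-responds to each possible Wexler move:
- Basic: BR = P3, leader payoff 3.
- Plus: BR = P4, leader payoff 10.
- Deluxe: BR = P3, leader payoff 7.
Among 3, 10, 7, the best is 10 at Plus. Subgame-perfect outcome: (P4, Plus) with payoffs (12, 10).
For the simultaneous game, intersect best replies.
Vantage's best replies: Basic→P3; Plus→P4; Deluxe→P3.
Wexler's best replies: P1→Deluxe; P2→Plus; P3→Deluxe; P4→Deluxe.
Only (P3, Deluxe) has each player best-responding; Nash payoffs (11, 7).
Vantage earns 12 sequentially versus 11 at the Nash outcome: better off.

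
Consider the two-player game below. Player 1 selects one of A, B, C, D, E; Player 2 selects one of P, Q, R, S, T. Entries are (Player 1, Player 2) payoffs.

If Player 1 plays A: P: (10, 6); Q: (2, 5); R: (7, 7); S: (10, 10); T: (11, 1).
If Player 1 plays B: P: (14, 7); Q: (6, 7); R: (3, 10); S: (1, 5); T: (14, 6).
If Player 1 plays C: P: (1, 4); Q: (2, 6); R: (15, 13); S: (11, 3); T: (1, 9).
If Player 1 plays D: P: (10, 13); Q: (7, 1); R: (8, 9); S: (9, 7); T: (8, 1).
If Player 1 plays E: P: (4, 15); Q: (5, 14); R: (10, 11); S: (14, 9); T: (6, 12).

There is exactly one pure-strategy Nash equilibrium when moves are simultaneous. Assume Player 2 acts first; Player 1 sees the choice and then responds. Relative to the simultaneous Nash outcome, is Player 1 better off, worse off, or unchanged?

Player 1 best-responds to each possible Player 2 move:
- P → Player 1 plays B (best of 10, 14, 1, 10, 4); Player 2 gets 7.
- Q → Player 1 plays D (best of 2, 6, 2, 7, 5); Player 2 gets 1.
- R → Player 1 plays C (best of 7, 3, 15, 8, 10); Player 2 gets 13.
- S → Player 1 plays E (best of 10, 1, 11, 9, 14); Player 2 gets 9.
- T → Player 1 plays B (best of 11, 14, 1, 8, 6); Player 2 gets 6.
Among 7, 1, 13, 9, 6, the best is 13 at R. Subgame-perfect outcome: (C, R) with payoffs (15, 13).
For the simultaneous game, intersect best replies.
Player 1's best replies: P→B; Q→D; R→C; S→E; T→B.
Player 2's best replies: A→S; B→R; C→R; D→P; E→P.
Only (C, R) has each player best-responding; Nash payoffs (15, 13).
Player 1 earns 15 sequentially versus 15 at the Nash outcome: unchanged.

unchanged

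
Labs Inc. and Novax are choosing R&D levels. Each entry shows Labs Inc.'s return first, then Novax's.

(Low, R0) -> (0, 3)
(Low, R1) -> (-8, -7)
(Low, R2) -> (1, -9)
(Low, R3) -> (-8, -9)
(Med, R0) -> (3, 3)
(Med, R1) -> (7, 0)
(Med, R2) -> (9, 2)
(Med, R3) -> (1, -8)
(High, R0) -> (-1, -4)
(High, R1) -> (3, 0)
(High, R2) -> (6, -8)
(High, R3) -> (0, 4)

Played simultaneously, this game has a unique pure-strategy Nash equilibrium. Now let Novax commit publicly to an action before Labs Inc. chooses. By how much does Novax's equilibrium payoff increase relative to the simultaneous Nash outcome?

Solve by backward induction (Novax leads).
- R0: BR = Med, leader payoff 3.
- R1: BR = Med, leader payoff 0.
- R2: BR = Med, leader payoff 2.
- R3: BR = Med, leader payoff -8.
Novax's induced payoffs are 3, 0, 2, -8, so Novax commits to R0. Subgame-perfect outcome: (Med, R0) with payoffs (3, 3).
For the simultaneous game, intersect best replies.
Labs Inc.'s best replies: R0→Med; R1→Med; R2→Med; R3→Med.
Novax's best replies: Low→R0; Med→R0; High→R3.
The unique mutual best reply is (Med, R0), giving (3, 3).
Novax's commitment gain: 3 − 3 = 0.

0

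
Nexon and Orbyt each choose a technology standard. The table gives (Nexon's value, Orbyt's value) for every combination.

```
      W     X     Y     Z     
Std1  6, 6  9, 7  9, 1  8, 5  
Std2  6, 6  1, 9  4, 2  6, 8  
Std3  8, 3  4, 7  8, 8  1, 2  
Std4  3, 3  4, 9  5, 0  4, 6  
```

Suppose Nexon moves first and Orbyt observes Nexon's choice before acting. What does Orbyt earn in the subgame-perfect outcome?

Orbyt best-responds to each possible Nexon move:
- Std1: Orbyt compares 6, 7, 1, 5 and picks X; Nexon would get 9.
- Std2: Orbyt compares 6, 9, 2, 8 and picks X; Nexon would get 1.
- Std3: Orbyt compares 3, 7, 8, 2 and picks Y; Nexon would get 8.
- Std4: Orbyt compares 3, 9, 0, 6 and picks X; Nexon would get 4.
Nexon's induced payoffs are 9, 1, 8, 4, so Nexon commits to Std1. Subgame-perfect outcome: (Std1, X) with payoffs (9, 7).

7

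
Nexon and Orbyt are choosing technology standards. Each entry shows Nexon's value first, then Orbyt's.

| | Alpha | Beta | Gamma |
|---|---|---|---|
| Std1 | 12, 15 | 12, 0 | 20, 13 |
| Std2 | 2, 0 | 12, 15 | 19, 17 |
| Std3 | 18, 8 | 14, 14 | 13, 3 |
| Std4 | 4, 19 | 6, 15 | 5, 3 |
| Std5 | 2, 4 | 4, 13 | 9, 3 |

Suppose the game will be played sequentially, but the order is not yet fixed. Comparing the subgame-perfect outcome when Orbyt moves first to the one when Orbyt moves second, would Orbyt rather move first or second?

second

If Nexon leads: Orbyt's best replies are Std1→Alpha, Std2→Gamma, Std3→Beta, Std4→Alpha, Std5→Beta; Nexon's induced payoffs 12, 19, 14, 4, 4; outcome (Std2, Gamma), payoffs (19, 17).
If Orbyt leads: Nexon's best replies are Alpha→Std3, Beta→Std3, Gamma→Std1; Orbyt's induced payoffs 8, 14, 13; outcome (Std3, Beta), payoffs (14, 14).
Orbyt gets 14 moving first and 17 moving second, so Orbyt prefers to move second.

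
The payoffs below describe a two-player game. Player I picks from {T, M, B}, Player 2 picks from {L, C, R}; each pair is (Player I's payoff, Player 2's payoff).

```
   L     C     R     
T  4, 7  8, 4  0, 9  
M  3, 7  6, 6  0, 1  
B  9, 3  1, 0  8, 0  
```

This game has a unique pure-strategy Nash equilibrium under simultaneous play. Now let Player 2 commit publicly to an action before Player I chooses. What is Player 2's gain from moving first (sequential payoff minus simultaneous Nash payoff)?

1

Work backward from Player I's decision.
- L: BR = B, leader payoff 3.
- C: BR = T, leader payoff 4.
- R: BR = B, leader payoff 0.
Maximizing over 3, 4, 0, Player 2 chooses C. Subgame-perfect outcome: (T, C) with payoffs (8, 4).
For the simultaneous game, intersect best replies.
Player I's best replies: L→B; C→T; R→B.
Player 2's best replies: T→R; M→L; B→L.
Only (B, L) has each player best-responding; Nash payoffs (9, 3).
Player 2's commitment gain: 4 − 3 = 1.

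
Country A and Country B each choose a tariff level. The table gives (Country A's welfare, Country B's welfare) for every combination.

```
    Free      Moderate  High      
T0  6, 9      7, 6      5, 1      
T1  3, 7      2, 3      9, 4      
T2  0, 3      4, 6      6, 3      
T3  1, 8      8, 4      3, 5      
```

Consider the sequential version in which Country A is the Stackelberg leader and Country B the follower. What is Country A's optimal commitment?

Backward induction with Country A moving first.
- T0: BR = Free, leader payoff 6.
- T1: BR = Free, leader payoff 3.
- T2: BR = Moderate, leader payoff 4.
- T3: BR = Free, leader payoff 1.
Among 6, 3, 4, 1, the best is 6 at T0. Subgame-perfect outcome: (T0, Free) with payoffs (6, 9).

T0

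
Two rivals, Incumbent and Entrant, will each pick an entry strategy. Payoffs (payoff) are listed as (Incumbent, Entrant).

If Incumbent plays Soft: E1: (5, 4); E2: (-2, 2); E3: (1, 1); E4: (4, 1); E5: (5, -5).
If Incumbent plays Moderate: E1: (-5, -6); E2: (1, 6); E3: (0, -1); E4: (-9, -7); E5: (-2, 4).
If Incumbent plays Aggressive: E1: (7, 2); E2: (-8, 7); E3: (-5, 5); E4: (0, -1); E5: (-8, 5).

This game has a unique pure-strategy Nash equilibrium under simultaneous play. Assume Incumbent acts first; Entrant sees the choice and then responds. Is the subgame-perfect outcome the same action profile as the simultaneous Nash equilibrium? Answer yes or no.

no

Solve by backward induction (Incumbent leads).
- Soft: Entrant compares 4, 2, 1, 1, -5 and picks E1; Incumbent would get 5.
- Moderate: Entrant compares -6, 6, -1, -7, 4 and picks E2; Incumbent would get 1.
- Aggressive: Entrant compares 2, 7, 5, -1, 5 and picks E2; Incumbent would get -8.
Among 5, 1, -8, the best is 5 at Soft. Subgame-perfect outcome: (Soft, E1) with payoffs (5, 4).
For the simultaneous game, intersect best replies.
Incumbent's best replies: E1→Aggressive; E2→Moderate; E3→Soft; E4→Soft; E5→Soft.
Entrant's best replies: Soft→E1; Moderate→E2; Aggressive→E2.
The unique mutual best reply is (Moderate, E2), giving (1, 6).
Sequential outcome (Soft, E1) differs from the Nash profile (Moderate, E2).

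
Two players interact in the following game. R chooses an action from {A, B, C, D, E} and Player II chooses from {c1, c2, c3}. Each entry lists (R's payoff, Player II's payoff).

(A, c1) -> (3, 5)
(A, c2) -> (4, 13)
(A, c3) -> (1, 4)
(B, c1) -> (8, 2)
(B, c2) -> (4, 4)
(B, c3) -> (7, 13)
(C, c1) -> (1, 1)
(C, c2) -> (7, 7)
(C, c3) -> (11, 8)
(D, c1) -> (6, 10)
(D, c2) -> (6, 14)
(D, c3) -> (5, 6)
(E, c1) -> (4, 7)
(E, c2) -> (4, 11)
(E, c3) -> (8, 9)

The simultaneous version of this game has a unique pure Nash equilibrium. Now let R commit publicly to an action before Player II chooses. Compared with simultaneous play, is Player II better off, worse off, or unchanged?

unchanged

Solve by backward induction (R leads).
- A → Player II plays c2 (best of 5, 13, 4); R gets 4.
- B → Player II plays c3 (best of 2, 4, 13); R gets 7.
- C → Player II plays c3 (best of 1, 7, 8); R gets 11.
- D → Player II plays c2 (best of 10, 14, 6); R gets 6.
- E → Player II plays c2 (best of 7, 11, 9); R gets 4.
Maximizing over 4, 7, 11, 6, 4, R chooses C. Subgame-perfect outcome: (C, c3) with payoffs (11, 8).
Now find the simultaneous Nash equilibrium.
R's best replies: c1→B; c2→C; c3→C.
Player II's best replies: A→c2; B→c3; C→c3; D→c2; E→c2.
Only (C, c3) has each player best-responding; Nash payoffs (11, 8).
Player II earns 8 sequentially versus 8 at the Nash outcome: unchanged.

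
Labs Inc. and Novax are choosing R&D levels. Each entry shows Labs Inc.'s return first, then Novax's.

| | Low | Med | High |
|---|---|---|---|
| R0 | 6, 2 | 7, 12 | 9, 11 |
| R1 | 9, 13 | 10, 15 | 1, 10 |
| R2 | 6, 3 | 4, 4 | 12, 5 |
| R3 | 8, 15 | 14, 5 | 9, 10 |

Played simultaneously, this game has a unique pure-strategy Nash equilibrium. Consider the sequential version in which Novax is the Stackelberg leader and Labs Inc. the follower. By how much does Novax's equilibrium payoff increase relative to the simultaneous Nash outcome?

Work backward from Labs Inc.'s decision.
- Low: Labs Inc. compares 6, 9, 6, 8 and picks R1; Novax would get 13.
- Med: Labs Inc. compares 7, 10, 4, 14 and picks R3; Novax would get 5.
- High: Labs Inc. compares 9, 1, 12, 9 and picks R2; Novax would get 5.
Maximizing over 13, 5, 5, Novax chooses Low. Subgame-perfect outcome: (R1, Low) with payoffs (9, 13).
Under simultaneous play:
Labs Inc.'s best replies: Low→R1; Med→R3; High→R2.
Novax's best replies: R0→Med; R1→Med; R2→High; R3→Low.
Only (R2, High) has each player best-responding; Nash payoffs (12, 5).
Novax's commitment gain: 13 − 5 = 8.

8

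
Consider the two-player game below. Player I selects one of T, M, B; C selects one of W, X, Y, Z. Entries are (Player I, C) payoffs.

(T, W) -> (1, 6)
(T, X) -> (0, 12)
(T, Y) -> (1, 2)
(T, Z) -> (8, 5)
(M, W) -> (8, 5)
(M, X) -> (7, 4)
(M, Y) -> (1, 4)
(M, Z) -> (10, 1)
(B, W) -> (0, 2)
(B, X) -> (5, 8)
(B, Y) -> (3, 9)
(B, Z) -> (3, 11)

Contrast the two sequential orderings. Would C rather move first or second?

first

If Player I leads: C's best replies are T→X, M→W, B→Z; Player I's induced payoffs 0, 8, 3; outcome (M, W), payoffs (8, 5).
If C leads: Player I's best replies are W→M, X→M, Y→B, Z→M; C's induced payoffs 5, 4, 9, 1; outcome (B, Y), payoffs (3, 9).
C gets 9 moving first and 5 moving second, so C prefers to move first.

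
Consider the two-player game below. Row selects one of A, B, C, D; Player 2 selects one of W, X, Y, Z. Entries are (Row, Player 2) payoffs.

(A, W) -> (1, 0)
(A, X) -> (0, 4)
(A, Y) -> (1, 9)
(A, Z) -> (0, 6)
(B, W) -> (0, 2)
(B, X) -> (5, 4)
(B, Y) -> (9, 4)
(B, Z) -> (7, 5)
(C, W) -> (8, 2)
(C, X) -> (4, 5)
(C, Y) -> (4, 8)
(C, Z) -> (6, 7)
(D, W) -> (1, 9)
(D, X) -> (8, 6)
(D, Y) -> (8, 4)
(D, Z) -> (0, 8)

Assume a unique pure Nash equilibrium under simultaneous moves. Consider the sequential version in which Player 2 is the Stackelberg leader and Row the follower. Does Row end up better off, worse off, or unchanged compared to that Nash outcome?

Row best-responds to each possible Player 2 move:
- W: BR = C, leader payoff 2.
- X: BR = D, leader payoff 6.
- Y: BR = B, leader payoff 4.
- Z: BR = B, leader payoff 5.
Player 2's induced payoffs are 2, 6, 4, 5, so Player 2 commits to X. Subgame-perfect outcome: (D, X) with payoffs (8, 6).
For the simultaneous game, intersect best replies.
Row's best replies: W→C; X→D; Y→B; Z→B.
Player 2's best replies: A→Y; B→Z; C→Y; D→W.
The unique mutual best reply is (B, Z), giving (7, 5).
Row earns 8 sequentially versus 7 at the Nash outcome: better off.

better off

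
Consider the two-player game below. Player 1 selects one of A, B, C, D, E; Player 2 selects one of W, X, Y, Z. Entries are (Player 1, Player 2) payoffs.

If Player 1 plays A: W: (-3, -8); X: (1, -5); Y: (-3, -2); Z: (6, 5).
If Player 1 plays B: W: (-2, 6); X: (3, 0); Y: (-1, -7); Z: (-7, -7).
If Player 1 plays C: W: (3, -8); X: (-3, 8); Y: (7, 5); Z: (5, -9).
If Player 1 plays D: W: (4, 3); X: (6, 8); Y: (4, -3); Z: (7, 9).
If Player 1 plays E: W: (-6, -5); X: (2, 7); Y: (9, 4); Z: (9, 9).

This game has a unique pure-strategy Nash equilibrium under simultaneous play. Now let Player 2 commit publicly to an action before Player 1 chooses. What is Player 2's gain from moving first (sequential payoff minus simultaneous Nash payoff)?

0

Backward induction with Player 2 moving first.
- W → Player 1 plays D (best of -3, -2, 3, 4, -6); Player 2 gets 3.
- X → Player 1 plays D (best of 1, 3, -3, 6, 2); Player 2 gets 8.
- Y → Player 1 plays E (best of -3, -1, 7, 4, 9); Player 2 gets 4.
- Z → Player 1 plays E (best of 6, -7, 5, 7, 9); Player 2 gets 9.
Player 2's induced payoffs are 3, 8, 4, 9, so Player 2 commits to Z. Subgame-perfect outcome: (E, Z) with payoffs (9, 9).
Under simultaneous play:
Player 1's best replies: W→D; X→D; Y→E; Z→E.
Player 2's best replies: A→Z; B→W; C→X; D→Z; E→Z.
The unique mutual best reply is (E, Z), giving (9, 9).
Player 2's commitment gain: 9 − 9 = 0.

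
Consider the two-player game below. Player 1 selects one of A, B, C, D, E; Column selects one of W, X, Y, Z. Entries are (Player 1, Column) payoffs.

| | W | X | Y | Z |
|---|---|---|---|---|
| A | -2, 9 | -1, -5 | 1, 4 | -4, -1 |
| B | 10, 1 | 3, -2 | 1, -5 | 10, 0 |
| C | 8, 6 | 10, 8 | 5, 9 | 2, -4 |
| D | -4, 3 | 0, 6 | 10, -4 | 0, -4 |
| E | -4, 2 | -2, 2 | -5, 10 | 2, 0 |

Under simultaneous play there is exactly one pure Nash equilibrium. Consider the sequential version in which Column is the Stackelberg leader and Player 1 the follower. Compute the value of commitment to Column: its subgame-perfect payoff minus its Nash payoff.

Solve by backward induction (Column leads).
- W: Player 1 compares -2, 10, 8, -4, -4 and picks B; Column would get 1.
- X: Player 1 compares -1, 3, 10, 0, -2 and picks C; Column would get 8.
- Y: Player 1 compares 1, 1, 5, 10, -5 and picks D; Column would get -4.
- Z: Player 1 compares -4, 10, 2, 0, 2 and picks B; Column would get 0.
Column's induced payoffs are 1, 8, -4, 0, so Column commits to X. Subgame-perfect outcome: (C, X) with payoffs (10, 8).
For the simultaneous game, intersect best replies.
Player 1's best replies: W→B; X→C; Y→D; Z→B.
Column's best replies: A→W; B→W; C→Y; D→X; E→Y.
The unique mutual best reply is (B, W), giving (10, 1).
Column's commitment gain: 8 − 1 = 7.

7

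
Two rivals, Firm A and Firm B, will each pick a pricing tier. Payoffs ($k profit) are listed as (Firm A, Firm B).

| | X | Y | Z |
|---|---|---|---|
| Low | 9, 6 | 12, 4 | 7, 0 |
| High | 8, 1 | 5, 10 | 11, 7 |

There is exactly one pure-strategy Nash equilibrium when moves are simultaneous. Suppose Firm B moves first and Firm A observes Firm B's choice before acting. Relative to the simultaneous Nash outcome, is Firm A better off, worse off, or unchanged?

better off

Firm A best-responds to each possible Firm B move:
- X: BR = Low, leader payoff 6.
- Y: BR = Low, leader payoff 4.
- Z: BR = High, leader payoff 7.
Maximizing over 6, 4, 7, Firm B chooses Z. Subgame-perfect outcome: (High, Z) with payoffs (11, 7).
Under simultaneous play:
Firm A's best replies: X→Low; Y→Low; Z→High.
Firm B's best replies: Low→X; High→Y.
The unique mutual best reply is (Low, X), giving (9, 6).
Firm A earns 11 sequentially versus 9 at the Nash outcome: better off.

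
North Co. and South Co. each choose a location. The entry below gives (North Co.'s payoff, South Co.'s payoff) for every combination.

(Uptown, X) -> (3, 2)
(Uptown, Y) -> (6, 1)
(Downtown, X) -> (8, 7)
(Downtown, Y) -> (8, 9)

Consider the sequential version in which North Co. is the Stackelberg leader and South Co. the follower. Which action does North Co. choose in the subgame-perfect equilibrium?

Backward induction with North Co. moving first.
- Uptown: South Co. compares 2, 1 and picks X; North Co. would get 3.
- Downtown: South Co. compares 7, 9 and picks Y; North Co. would get 8.
Among 3, 8, the best is 8 at Downtown. Subgame-perfect outcome: (Downtown, Y) with payoffs (8, 9).

Downtown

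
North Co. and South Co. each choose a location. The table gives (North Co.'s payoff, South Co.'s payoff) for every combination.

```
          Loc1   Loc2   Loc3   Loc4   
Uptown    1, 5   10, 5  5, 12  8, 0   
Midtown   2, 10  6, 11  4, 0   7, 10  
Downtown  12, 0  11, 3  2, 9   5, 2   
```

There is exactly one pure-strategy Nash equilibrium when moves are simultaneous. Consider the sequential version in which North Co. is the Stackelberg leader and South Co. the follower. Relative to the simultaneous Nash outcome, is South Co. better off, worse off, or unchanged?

worse off

Solve by backward induction (North Co. leads).
- Uptown → South Co. plays Loc3 (best of 5, 5, 12, 0); North Co. gets 5.
- Midtown → South Co. plays Loc2 (best of 10, 11, 0, 10); North Co. gets 6.
- Downtown → South Co. plays Loc3 (best of 0, 3, 9, 2); North Co. gets 2.
Among 5, 6, 2, the best is 6 at Midtown. Subgame-perfect outcome: (Midtown, Loc2) with payoffs (6, 11).
Under simultaneous play:
North Co.'s best replies: Loc1→Downtown; Loc2→Downtown; Loc3→Uptown; Loc4→Uptown.
South Co.'s best replies: Uptown→Loc3; Midtown→Loc2; Downtown→Loc3.
The unique mutual best reply is (Uptown, Loc3), giving (5, 12).
South Co. earns 11 sequentially versus 12 at the Nash outcome: worse off.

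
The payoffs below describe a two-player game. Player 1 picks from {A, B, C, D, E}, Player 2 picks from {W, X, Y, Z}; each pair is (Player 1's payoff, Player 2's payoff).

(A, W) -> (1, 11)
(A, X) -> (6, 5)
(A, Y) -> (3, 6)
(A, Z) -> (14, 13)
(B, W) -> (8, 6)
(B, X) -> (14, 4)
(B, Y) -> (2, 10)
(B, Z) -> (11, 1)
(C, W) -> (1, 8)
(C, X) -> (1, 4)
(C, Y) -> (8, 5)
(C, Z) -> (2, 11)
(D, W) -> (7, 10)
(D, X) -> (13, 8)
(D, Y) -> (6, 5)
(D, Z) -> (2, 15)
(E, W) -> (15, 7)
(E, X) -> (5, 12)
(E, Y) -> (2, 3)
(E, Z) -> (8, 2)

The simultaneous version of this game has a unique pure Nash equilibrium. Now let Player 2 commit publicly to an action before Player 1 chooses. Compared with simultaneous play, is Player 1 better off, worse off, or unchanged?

unchanged

Player 1 best-responds to each possible Player 2 move:
- W: Player 1 compares 1, 8, 1, 7, 15 and picks E; Player 2 would get 7.
- X: Player 1 compares 6, 14, 1, 13, 5 and picks B; Player 2 would get 4.
- Y: Player 1 compares 3, 2, 8, 6, 2 and picks C; Player 2 would get 5.
- Z: Player 1 compares 14, 11, 2, 2, 8 and picks A; Player 2 would get 13.
Player 2's induced payoffs are 7, 4, 5, 13, so Player 2 commits to Z. Subgame-perfect outcome: (A, Z) with payoffs (14, 13).
Under simultaneous play:
Player 1's best replies: W→E; X→B; Y→C; Z→A.
Player 2's best replies: A→Z; B→Y; C→Z; D→Z; E→X.
The unique mutual best reply is (A, Z), giving (14, 13).
Player 1 earns 14 sequentially versus 14 at the Nash outcome: unchanged.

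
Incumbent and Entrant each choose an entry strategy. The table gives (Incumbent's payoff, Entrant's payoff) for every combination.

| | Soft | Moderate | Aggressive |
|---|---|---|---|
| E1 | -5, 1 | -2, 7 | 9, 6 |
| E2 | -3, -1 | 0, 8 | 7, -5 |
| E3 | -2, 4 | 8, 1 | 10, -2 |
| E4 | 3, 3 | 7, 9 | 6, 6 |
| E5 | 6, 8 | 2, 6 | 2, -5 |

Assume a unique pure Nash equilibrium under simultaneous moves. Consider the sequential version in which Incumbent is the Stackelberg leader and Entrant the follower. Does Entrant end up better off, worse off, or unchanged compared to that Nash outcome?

better off

Entrant best-responds to each possible Incumbent move:
- E1 → Entrant plays Moderate (best of 1, 7, 6); Incumbent gets -2.
- E2 → Entrant plays Moderate (best of -1, 8, -5); Incumbent gets 0.
- E3 → Entrant plays Soft (best of 4, 1, -2); Incumbent gets -2.
- E4 → Entrant plays Moderate (best of 3, 9, 6); Incumbent gets 7.
- E5 → Entrant plays Soft (best of 8, 6, -5); Incumbent gets 6.
Incumbent's induced payoffs are -2, 0, -2, 7, 6, so Incumbent commits to E4. Subgame-perfect outcome: (E4, Moderate) with payoffs (7, 9).
Under simultaneous play:
Incumbent's best replies: Soft→E5; Moderate→E3; Aggressive→E3.
Entrant's best replies: E1→Moderate; E2→Moderate; E3→Soft; E4→Moderate; E5→Soft.
Only (E5, Soft) has each player best-responding; Nash payoffs (6, 8).
Entrant earns 9 sequentially versus 8 at the Nash outcome: better off.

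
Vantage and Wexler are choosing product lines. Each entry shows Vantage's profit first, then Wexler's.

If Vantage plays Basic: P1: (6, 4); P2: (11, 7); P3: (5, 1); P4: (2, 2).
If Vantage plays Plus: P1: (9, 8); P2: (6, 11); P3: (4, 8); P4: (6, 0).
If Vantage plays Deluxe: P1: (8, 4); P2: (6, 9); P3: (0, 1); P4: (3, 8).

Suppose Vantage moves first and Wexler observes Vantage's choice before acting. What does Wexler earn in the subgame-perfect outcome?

Wexler best-responds to each possible Vantage move:
- Basic: Wexler compares 4, 7, 1, 2 and picks P2; Vantage would get 11.
- Plus: Wexler compares 8, 11, 8, 0 and picks P2; Vantage would get 6.
- Deluxe: Wexler compares 4, 9, 1, 8 and picks P2; Vantage would get 6.
Vantage's induced payoffs are 11, 6, 6, so Vantage commits to Basic. Subgame-perfect outcome: (Basic, P2) with payoffs (11, 7).

7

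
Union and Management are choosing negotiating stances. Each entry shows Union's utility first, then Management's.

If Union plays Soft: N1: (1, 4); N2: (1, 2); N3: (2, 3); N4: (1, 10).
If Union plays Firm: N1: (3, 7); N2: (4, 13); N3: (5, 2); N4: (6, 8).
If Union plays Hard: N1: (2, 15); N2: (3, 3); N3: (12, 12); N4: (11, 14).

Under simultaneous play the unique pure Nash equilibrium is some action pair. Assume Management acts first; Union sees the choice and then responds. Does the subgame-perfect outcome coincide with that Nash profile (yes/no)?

no

Work backward from Union's decision.
- N1: Union compares 1, 3, 2 and picks Firm; Management would get 7.
- N2: Union compares 1, 4, 3 and picks Firm; Management would get 13.
- N3: Union compares 2, 5, 12 and picks Hard; Management would get 12.
- N4: Union compares 1, 6, 11 and picks Hard; Management would get 14.
Management's induced payoffs are 7, 13, 12, 14, so Management commits to N4. Subgame-perfect outcome: (Hard, N4) with payoffs (11, 14).
Now find the simultaneous Nash equilibrium.
Union's best replies: N1→Firm; N2→Firm; N3→Hard; N4→Hard.
Management's best replies: Soft→N4; Firm→N2; Hard→N1.
Only (Firm, N2) has each player best-responding; Nash payoffs (4, 13).
Sequential outcome (Hard, N4) differs from the Nash profile (Firm, N2).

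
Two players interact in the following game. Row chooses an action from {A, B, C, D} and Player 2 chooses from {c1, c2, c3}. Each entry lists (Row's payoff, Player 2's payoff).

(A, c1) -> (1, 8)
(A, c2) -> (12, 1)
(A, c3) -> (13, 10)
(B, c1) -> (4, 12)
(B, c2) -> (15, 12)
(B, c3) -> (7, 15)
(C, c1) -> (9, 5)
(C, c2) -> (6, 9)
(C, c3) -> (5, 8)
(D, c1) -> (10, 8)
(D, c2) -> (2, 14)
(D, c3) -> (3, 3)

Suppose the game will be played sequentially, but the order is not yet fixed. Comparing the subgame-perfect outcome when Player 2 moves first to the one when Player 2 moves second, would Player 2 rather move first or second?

If Row leads: Player 2's best replies are A→c3, B→c3, C→c2, D→c2; Row's induced payoffs 13, 7, 6, 2; outcome (A, c3), payoffs (13, 10).
If Player 2 leads: Row's best replies are c1→D, c2→B, c3→A; Player 2's induced payoffs 8, 12, 10; outcome (B, c2), payoffs (15, 12).
Player 2 gets 12 moving first and 10 moving second, so Player 2 prefers to move first.

first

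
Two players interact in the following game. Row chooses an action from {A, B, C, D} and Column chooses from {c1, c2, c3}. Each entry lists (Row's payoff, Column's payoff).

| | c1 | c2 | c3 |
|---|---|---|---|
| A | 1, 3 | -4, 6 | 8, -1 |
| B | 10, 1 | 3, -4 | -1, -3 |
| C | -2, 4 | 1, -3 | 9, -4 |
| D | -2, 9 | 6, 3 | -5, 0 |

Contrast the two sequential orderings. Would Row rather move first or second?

If Row leads: Column's best replies are A→c2, B→c1, C→c1, D→c1; Row's induced payoffs -4, 10, -2, -2; outcome (B, c1), payoffs (10, 1).
If Column leads: Row's best replies are c1→B, c2→D, c3→C; Column's induced payoffs 1, 3, -4; outcome (D, c2), payoffs (6, 3).
Row gets 10 moving first and 6 moving second, so Row prefers to move first.

first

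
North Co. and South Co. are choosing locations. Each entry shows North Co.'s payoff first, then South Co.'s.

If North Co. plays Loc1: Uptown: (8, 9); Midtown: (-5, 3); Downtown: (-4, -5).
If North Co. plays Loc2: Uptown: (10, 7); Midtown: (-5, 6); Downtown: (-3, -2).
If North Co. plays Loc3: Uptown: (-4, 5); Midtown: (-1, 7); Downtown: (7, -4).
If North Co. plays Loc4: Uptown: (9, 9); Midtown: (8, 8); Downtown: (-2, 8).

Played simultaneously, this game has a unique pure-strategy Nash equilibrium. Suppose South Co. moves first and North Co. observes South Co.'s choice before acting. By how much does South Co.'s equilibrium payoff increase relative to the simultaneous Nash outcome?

Work backward from North Co.'s decision.
- Uptown: North Co. compares 8, 10, -4, 9 and picks Loc2; South Co. would get 7.
- Midtown: North Co. compares -5, -5, -1, 8 and picks Loc4; South Co. would get 8.
- Downtown: North Co. compares -4, -3, 7, -2 and picks Loc3; South Co. would get -4.
South Co.'s induced payoffs are 7, 8, -4, so South Co. commits to Midtown. Subgame-perfect outcome: (Loc4, Midtown) with payoffs (8, 8).
Under simultaneous play:
North Co.'s best replies: Uptown→Loc2; Midtown→Loc4; Downtown→Loc3.
South Co.'s best replies: Loc1→Uptown; Loc2→Uptown; Loc3→Midtown; Loc4→Uptown.
Only (Loc2, Uptown) has each player best-responding; Nash payoffs (10, 7).
South Co.'s commitment gain: 8 − 7 = 1.

1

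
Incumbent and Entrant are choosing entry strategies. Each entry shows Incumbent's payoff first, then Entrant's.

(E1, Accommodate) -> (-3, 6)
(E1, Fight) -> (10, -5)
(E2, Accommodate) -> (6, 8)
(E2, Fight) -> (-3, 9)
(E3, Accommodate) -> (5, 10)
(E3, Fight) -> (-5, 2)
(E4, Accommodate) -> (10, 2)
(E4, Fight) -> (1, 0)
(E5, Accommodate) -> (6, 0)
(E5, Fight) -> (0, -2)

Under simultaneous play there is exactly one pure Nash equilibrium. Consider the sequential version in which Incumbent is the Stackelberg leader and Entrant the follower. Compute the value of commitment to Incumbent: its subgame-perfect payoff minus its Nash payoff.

Work backward from Entrant's decision.
- E1: BR = Accommodate, leader payoff -3.
- E2: BR = Fight, leader payoff -3.
- E3: BR = Accommodate, leader payoff 5.
- E4: BR = Accommodate, leader payoff 10.
- E5: BR = Accommodate, leader payoff 6.
Among -3, -3, 5, 10, 6, the best is 10 at E4. Subgame-perfect outcome: (E4, Accommodate) with payoffs (10, 2).
For the simultaneous game, intersect best replies.
Incumbent's best replies: Accommodate→E4; Fight→E1.
Entrant's best replies: E1→Accommodate; E2→Fight; E3→Accommodate; E4→Accommodate; E5→Accommodate.
The unique mutual best reply is (E4, Accommodate), giving (10, 2).
Incumbent's commitment gain: 10 − 10 = 0.

0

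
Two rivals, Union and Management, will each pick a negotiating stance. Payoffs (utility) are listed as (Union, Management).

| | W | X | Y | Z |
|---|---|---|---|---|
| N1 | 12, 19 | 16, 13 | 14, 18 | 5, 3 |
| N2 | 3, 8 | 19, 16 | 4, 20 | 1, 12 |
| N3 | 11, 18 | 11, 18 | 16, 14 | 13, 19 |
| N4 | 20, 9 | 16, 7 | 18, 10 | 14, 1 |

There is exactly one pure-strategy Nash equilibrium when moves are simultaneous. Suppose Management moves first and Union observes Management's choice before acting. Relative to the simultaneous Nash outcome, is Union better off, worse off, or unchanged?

Work backward from Union's decision.
- W: BR = N4, leader payoff 9.
- X: BR = N2, leader payoff 16.
- Y: BR = N4, leader payoff 10.
- Z: BR = N4, leader payoff 1.
Maximizing over 9, 16, 10, 1, Management chooses X. Subgame-perfect outcome: (N2, X) with payoffs (19, 16).
Now find the simultaneous Nash equilibrium.
Union's best replies: W→N4; X→N2; Y→N4; Z→N4.
Management's best replies: N1→W; N2→Y; N3→Z; N4→Y.
Only (N4, Y) has each player best-responding; Nash payoffs (18, 10).
Union earns 19 sequentially versus 18 at the Nash outcome: better off.

better off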